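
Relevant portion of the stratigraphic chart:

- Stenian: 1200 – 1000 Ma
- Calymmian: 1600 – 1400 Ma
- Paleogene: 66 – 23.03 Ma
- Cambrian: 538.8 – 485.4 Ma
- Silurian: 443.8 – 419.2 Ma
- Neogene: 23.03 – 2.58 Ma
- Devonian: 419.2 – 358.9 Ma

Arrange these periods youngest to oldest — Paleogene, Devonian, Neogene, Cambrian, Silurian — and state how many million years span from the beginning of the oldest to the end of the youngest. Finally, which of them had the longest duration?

Start ages (Ma): Cambrian 538.8, Silurian 443.8, Devonian 419.2, Paleogene 66, Neogene 23.03.
Ordered youngest to oldest: Neogene, Paleogene, Devonian, Silurian, Cambrian.
Span = 538.8 − 2.58 = 536.22 Myr.
Durations: Cambrian 53.4, Neogene 20.45, Devonian 60.3, Silurian 24.6, Paleogene 42.97 → longest is Devonian (60.3 Myr).

Neogene, Paleogene, Devonian, Silurian, Cambrian; total span 536.22 Myr; longest is Devonian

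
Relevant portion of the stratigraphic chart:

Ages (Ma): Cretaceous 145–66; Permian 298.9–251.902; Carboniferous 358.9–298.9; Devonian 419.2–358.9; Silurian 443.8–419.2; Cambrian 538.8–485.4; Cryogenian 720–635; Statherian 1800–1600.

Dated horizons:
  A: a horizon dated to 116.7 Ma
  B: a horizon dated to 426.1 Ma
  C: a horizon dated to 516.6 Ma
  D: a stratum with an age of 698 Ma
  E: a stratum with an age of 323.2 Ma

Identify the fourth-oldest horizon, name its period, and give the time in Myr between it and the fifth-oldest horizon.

E, in the Carboniferous; 206.5 million years to A

Sorted oldest-first by Ma: D (698), C (516.6), B (426.1), E (323.2), A (116.7).
The fourth oldest is E at 323.2 Ma, which lies in 358.9–298.9 Ma: the Carboniferous.
The fifth oldest is A at 116.7 Ma; separation = |323.2 − 116.7| = 206.5 Myr.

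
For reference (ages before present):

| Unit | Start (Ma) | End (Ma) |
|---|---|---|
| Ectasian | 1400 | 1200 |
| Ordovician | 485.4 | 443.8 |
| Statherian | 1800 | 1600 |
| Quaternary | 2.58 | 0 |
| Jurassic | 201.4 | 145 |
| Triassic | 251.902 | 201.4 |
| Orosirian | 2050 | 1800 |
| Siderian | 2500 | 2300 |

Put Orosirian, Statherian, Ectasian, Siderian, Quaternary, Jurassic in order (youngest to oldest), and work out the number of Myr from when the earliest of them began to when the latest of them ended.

Quaternary, Jurassic, Ectasian, Statherian, Orosirian, Siderian; total span 2500 Myr

Start ages (Ma): Siderian 2500, Orosirian 2050, Statherian 1800, Ectasian 1400, Jurassic 201.4, Quaternary 2.58.
Ordered youngest to oldest: Quaternary, Jurassic, Ectasian, Statherian, Orosirian, Siderian.
Span = 2500 − 0 = 2500 Myr.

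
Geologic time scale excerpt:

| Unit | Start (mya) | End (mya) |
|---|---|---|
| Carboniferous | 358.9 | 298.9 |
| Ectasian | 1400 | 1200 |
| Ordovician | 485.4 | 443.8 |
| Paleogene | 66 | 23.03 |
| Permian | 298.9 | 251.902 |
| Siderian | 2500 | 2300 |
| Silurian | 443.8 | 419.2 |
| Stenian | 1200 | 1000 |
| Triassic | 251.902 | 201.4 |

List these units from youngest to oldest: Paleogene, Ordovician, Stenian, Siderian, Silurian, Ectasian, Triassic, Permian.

Sorting by start age (ascending Ma, since larger Ma = older): Paleogene began 66, Triassic began 251.902, Permian began 298.9, Silurian began 443.8, Ordovician began 485.4, Stenian began 1200, Ectasian began 1400, Siderian began 2500.

Paleogene → Triassic → Permian → Silurian → Ordovician → Stenian → Ectasian → Siderian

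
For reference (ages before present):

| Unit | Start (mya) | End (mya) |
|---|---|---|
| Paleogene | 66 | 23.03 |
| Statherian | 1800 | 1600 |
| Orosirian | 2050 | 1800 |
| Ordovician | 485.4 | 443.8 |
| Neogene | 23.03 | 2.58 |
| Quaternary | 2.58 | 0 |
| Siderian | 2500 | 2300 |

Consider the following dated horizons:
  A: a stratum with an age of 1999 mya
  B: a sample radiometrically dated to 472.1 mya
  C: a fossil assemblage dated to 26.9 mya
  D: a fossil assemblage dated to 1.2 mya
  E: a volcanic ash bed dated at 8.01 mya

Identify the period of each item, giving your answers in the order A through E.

A — Orosirian; B — Ordovician; C — Paleogene; D — Quaternary; E — Neogene

A: 1999 Ma lies in 2050–1800 Ma, so Orosirian.
B: 472.1 Ma lies in 485.4–443.8 Ma, so Ordovician.
C: 26.9 Ma lies in 66–23.03 Ma, so Paleogene.
D: 1.2 Ma lies in 2.58–0 Ma, so Quaternary.
E: 8.01 Ma lies in 23.03–2.58 Ma, so Neogene.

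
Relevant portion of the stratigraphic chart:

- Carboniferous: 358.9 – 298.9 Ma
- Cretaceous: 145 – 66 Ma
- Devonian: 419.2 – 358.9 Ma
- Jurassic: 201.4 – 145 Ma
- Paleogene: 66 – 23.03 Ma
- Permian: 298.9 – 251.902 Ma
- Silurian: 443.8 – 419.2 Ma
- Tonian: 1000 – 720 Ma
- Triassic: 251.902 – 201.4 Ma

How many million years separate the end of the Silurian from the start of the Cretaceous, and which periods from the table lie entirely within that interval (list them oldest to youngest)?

274.2 million years; Devonian, Carboniferous, Permian, Triassic, Jurassic

End of Silurian = 419.2 Ma; start of Cretaceous = 145 Ma.
Gap = 419.2 − 145 = 274.2 Myr.
Periods wholly inside 419.2–145 Ma: Devonian (419.2–358.9), Carboniferous (358.9–298.9), Permian (298.9–251.902), Triassic (251.902–201.4), Jurassic (201.4–145).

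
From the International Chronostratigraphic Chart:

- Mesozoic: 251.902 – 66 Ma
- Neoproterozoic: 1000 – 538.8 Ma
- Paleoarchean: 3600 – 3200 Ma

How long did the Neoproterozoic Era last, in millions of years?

1000 − 538.8 = 461.2 million years.

461.2 million years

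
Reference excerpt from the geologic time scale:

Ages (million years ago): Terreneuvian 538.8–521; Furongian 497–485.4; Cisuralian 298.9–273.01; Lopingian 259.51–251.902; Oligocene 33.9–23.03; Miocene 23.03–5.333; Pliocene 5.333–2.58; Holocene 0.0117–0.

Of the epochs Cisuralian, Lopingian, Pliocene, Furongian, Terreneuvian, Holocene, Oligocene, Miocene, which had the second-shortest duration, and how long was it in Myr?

Durations: Cisuralian 25.89; Lopingian 7.608; Pliocene 2.753; Furongian 11.6; Terreneuvian 17.8; Holocene 0.0117; Oligocene 10.87; Miocene 17.697 Myr.
Sorted shortest-first: Holocene (0.0117), Pliocene (2.753), Lopingian (7.608), Oligocene (10.87), Furongian (11.6), Miocene (17.697), Terreneuvian (17.8), Cisuralian (25.89).
The second shortest is Pliocene at 2.753 Myr.

Pliocene, 2.753 million years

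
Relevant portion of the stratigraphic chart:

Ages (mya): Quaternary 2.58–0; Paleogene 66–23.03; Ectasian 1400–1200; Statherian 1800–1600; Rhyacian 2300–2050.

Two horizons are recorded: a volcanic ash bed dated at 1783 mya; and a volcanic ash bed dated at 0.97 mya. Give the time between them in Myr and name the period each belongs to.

Elapsed time: 1783 − 0.97 = 1782.03 Myr.
1783 Ma lies within 1800–1600 Ma: Statherian.
0.97 Ma lies within 2.58–0 Ma: Quaternary.

1782.03 million years apart; the first in the Statherian, the second in the Quaternary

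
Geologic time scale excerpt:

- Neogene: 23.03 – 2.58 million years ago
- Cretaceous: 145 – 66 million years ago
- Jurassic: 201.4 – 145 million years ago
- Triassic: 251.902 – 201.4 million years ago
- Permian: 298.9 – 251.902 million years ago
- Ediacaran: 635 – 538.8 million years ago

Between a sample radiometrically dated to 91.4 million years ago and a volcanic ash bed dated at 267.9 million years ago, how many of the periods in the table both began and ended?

2

The older date is 267.9 Ma and the younger is 91.4 Ma.
Periods with start < 267.9 and end > 91.4 Ma: Triassic (251.902–201.4), Jurassic (201.4–145).
That is 2 complete periods.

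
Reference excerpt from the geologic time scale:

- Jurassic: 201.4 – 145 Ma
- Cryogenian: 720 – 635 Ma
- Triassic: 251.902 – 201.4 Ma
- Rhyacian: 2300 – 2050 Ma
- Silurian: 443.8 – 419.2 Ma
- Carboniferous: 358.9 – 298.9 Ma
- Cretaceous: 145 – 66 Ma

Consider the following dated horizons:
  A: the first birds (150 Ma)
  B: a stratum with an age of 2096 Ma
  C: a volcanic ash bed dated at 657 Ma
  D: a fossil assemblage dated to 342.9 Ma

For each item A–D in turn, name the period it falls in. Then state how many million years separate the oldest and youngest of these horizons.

A — Jurassic; B — Rhyacian; C — Cryogenian; D — Carboniferous; span 1946 million years

A: 150 Ma lies in 201.4–145 Ma, so Jurassic.
B: 2096 Ma lies in 2300–2050 Ma, so Rhyacian.
C: 657 Ma lies in 720–635 Ma, so Cryogenian.
D: 342.9 Ma lies in 358.9–298.9 Ma, so Carboniferous.
Oldest = 2096 Ma, youngest = 150 Ma → span 1946 Myr.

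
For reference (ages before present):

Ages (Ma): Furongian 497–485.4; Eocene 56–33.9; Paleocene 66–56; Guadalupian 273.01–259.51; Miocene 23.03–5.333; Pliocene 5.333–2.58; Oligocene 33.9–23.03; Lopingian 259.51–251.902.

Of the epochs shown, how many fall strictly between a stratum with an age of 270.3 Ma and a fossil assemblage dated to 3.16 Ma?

5

270.3 Ma sits inside the Guadalupian (273.01–259.51) and 3.16 Ma inside the Pliocene (5.333–2.58); neither of those is wholly between the two dates.
The listed epochs lying completely between them are Lopingian, Paleocene, Eocene, Oligocene, Miocene — 5 in all.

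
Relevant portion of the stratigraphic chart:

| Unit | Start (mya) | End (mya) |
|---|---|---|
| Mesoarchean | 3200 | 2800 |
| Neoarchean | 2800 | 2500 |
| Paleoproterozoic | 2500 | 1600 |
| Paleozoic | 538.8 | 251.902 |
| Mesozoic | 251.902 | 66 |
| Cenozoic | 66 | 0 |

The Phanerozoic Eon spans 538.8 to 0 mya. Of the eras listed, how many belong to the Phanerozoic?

Eras inside 538.8–0 Ma: Paleozoic, Mesozoic, Cenozoic — 3 in total.

3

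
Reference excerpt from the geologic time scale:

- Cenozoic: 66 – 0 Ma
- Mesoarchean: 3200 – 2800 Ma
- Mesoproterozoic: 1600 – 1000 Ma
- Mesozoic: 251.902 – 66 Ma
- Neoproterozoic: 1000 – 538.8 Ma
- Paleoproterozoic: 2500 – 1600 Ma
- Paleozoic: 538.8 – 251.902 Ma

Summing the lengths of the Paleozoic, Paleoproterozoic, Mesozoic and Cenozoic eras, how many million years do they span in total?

Each duration: Paleozoic = 286.898; Paleoproterozoic = 900; Mesozoic = 185.902; Cenozoic = 66.
Sum: 286.898 + 900 + 185.902 + 66 = 1438.8 Myr.

1438.8 million years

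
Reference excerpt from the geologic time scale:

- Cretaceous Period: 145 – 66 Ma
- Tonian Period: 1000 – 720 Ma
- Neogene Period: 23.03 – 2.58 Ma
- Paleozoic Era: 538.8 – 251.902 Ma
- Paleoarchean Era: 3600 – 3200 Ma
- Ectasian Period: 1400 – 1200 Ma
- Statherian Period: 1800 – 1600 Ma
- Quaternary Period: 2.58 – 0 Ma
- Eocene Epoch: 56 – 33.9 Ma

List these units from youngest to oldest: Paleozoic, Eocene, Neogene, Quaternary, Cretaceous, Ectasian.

Sorting by start age (ascending Ma, since larger Ma = older): Quaternary start 2.58, Neogene start 23.03, Eocene start 56, Cretaceous start 145, Paleozoic start 538.8, Ectasian start 1400.

Quaternary, then Neogene, then Eocene, then Cretaceous, then Paleozoic, then Ectasian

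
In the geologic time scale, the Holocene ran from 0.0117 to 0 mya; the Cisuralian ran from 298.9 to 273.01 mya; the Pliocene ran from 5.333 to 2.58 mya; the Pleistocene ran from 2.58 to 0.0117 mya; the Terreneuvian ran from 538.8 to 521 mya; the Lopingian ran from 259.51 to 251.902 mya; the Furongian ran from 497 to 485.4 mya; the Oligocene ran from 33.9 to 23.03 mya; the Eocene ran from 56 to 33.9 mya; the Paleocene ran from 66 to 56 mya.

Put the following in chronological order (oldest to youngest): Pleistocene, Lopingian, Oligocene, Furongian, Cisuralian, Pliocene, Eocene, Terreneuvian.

Read off each span (Ma): Pleistocene 2.58–0.0117; Lopingian 259.51–251.902; Oligocene 33.9–23.03; Furongian 497–485.4; Cisuralian 298.9–273.01; Pliocene 5.333–2.58; Eocene 56–33.9; Terreneuvian 538.8–521.
Larger Ma is older, so oldest→youngest is Terreneuvian, Furongian, Cisuralian, Lopingian, Eocene, Oligocene, Pliocene, Pleistocene.

Terreneuvian, Furongian, Cisuralian, Lopingian, Eocene, Oligocene, Pliocene, Pleistocene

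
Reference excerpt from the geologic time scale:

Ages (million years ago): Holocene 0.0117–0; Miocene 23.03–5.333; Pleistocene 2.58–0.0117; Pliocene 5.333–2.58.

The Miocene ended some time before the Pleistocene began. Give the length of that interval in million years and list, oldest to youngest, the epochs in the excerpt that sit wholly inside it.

End of Miocene = 5.333 Ma; start of Pleistocene = 2.58 Ma.
Gap = 5.333 − 2.58 = 2.753 Myr.
Epochs wholly inside 5.333–2.58 Ma: Pliocene (5.333–2.58).

2.753 million years; Pliocene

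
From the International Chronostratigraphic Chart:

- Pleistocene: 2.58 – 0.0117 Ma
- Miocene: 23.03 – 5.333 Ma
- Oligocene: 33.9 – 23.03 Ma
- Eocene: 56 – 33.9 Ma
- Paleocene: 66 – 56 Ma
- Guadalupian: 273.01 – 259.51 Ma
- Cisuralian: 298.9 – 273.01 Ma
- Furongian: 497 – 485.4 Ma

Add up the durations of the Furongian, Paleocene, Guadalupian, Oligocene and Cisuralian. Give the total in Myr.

Each duration: Furongian = 11.6; Paleocene = 10; Guadalupian = 13.5; Oligocene = 10.87; Cisuralian = 25.89.
Sum: 11.6 + 10 + 13.5 + 10.87 + 25.89 = 71.86 Myr.

71.86 million years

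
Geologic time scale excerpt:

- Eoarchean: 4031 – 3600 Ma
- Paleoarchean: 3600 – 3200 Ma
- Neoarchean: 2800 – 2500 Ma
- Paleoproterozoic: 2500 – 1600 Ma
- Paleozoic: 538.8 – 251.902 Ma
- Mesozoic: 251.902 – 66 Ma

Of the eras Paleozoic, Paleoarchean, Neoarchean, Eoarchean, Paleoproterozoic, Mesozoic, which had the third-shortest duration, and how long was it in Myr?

Durations: Paleozoic 286.898; Paleoarchean 400; Neoarchean 300; Eoarchean 431; Paleoproterozoic 900; Mesozoic 185.902 Myr.
Sorted shortest-first: Mesozoic (185.902), Paleozoic (286.898), Neoarchean (300), Paleoarchean (400), Eoarchean (431), Paleoproterozoic (900).
The third shortest is Neoarchean at 300 Myr.

Neoarchean, 300 million years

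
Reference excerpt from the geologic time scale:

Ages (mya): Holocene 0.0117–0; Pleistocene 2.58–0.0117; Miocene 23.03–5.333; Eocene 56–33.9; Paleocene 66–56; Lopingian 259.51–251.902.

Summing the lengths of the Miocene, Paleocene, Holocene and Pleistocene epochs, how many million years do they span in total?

30.277 million years

Duration is start − end for each: (23.03 − 5.333) + (66 − 56) + (0.0117 − 0) + (2.58 − 0.0117).
That is 17.697 + 10 + 0.0117 + 2.5683, which totals 30.277 million years.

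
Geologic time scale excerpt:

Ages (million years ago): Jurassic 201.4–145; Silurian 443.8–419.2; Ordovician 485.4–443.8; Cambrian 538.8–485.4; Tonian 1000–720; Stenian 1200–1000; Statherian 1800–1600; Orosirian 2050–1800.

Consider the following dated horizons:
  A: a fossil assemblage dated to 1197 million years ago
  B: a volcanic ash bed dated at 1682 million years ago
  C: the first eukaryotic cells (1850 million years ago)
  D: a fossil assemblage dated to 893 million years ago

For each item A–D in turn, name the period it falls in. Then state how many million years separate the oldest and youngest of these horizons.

A — Stenian; B — Statherian; C — Orosirian; D — Tonian; span 957 million years

A: 1197 Ma lies in 1200–1000 Ma, so Stenian.
B: 1682 Ma lies in 1800–1600 Ma, so Statherian.
C: 1850 Ma lies in 2050–1800 Ma, so Orosirian.
D: 893 Ma lies in 1000–720 Ma, so Tonian.
Oldest = 1850 Ma, youngest = 893 Ma → span 957 Myr.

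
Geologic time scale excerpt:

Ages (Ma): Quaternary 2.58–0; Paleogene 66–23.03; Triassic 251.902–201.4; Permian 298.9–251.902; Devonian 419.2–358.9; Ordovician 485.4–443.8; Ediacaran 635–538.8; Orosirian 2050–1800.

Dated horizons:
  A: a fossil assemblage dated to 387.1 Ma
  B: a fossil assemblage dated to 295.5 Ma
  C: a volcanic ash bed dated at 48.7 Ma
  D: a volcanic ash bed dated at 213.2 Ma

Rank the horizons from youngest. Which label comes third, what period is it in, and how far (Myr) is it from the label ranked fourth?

Sorted youngest-first by Ma: C (48.7), D (213.2), B (295.5), A (387.1).
The third youngest is B at 295.5 Ma, which lies in 298.9–251.902 Ma: the Permian.
The fourth youngest is A at 387.1 Ma; separation = |295.5 − 387.1| = 91.6 Myr.

B, in the Permian; 91.6 million years to A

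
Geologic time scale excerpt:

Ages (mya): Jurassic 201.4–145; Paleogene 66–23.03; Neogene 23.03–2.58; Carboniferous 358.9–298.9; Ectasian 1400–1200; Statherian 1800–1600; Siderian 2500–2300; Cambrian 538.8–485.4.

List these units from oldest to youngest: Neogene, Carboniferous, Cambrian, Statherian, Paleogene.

Statherian, Cambrian, Carboniferous, Paleogene, Neogene

Read off each span (Ma): Neogene 23.03–2.58; Carboniferous 358.9–298.9; Cambrian 538.8–485.4; Statherian 1800–1600; Paleogene 66–23.03.
Larger Ma is older, so oldest→youngest is Statherian, Cambrian, Carboniferous, Paleogene, Neogene.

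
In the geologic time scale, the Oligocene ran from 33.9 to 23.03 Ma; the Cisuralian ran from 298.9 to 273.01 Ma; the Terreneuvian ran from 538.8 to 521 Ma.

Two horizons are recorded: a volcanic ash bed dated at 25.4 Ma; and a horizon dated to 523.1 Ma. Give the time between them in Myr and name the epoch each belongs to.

497.7 million years apart; the first in the Oligocene, the second in the Terreneuvian

Elapsed time: 523.1 − 25.4 = 497.7 Myr.
25.4 Ma lies within 33.9–23.03 Ma: Oligocene.
523.1 Ma lies within 538.8–521 Ma: Terreneuvian.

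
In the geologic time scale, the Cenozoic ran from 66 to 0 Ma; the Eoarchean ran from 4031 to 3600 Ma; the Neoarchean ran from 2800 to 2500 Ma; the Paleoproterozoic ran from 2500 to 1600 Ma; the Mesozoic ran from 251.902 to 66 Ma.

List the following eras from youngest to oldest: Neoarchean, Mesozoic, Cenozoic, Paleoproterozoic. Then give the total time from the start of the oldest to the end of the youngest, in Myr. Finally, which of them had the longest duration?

Cenozoic → Mesozoic → Paleoproterozoic → Neoarchean; total span 2800 Myr; longest is Paleoproterozoic

From the excerpt: Neoarchean 2800–2500; Mesozoic 251.902–66; Cenozoic 66–0; Paleoproterozoic 2500–1600 (Ma).
Larger Ma is earlier, so the oldest is Neoarchean and the youngest is Cenozoic; youngest to oldest: Cenozoic, Mesozoic, Paleoproterozoic, Neoarchean.
Oldest start 2800 minus youngest end 0 gives 2800 Myr overall.
Individual lengths (start − end): Mesozoic 185.902; Cenozoic 66; Neoarchean 300; Paleoproterozoic 900. The largest is Paleoproterozoic at 900 Myr.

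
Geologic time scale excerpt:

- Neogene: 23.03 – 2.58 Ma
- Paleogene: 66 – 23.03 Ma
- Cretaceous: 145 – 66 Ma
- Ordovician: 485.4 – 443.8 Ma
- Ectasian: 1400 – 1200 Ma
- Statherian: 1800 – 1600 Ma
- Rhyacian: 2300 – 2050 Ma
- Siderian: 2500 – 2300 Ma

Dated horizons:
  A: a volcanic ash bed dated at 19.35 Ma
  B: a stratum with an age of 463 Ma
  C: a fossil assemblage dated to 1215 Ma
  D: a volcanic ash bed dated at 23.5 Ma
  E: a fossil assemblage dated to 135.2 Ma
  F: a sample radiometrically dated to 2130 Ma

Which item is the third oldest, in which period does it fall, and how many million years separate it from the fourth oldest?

Sorted oldest-first by Ma: F (2130), C (1215), B (463), E (135.2), D (23.5), A (19.35).
The third oldest is B at 463 Ma, which lies in 485.4–443.8 Ma: the Ordovician.
The fourth oldest is E at 135.2 Ma; separation = |463 − 135.2| = 327.8 Myr.

B, in the Ordovician; 327.8 million years to E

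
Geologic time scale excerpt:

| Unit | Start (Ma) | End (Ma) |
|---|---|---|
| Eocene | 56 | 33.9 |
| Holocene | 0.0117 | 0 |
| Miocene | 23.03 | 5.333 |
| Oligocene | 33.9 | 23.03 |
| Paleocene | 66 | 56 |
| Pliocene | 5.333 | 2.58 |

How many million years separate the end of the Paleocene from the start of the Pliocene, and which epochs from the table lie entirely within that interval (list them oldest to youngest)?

End of Paleocene = 56 Ma; start of Pliocene = 5.333 Ma.
Gap = 56 − 5.333 = 50.667 Myr.
Epochs wholly inside 56–5.333 Ma: Eocene (56–33.9), Oligocene (33.9–23.03), Miocene (23.03–5.333).

50.667 million years; Eocene, Oligocene, Miocene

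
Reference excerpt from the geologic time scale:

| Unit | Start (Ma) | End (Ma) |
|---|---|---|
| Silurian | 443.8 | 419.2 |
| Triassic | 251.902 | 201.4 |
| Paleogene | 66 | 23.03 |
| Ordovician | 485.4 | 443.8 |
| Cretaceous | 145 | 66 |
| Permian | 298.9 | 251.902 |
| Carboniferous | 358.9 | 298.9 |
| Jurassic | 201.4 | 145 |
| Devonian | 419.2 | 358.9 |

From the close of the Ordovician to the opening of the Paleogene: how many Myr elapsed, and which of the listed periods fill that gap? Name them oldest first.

The Ordovician closes at 443.8 Ma and the Paleogene opens at 66 Ma, so the interval is 443.8 − 66 = 377.8 Myr.
A period fits inside if it starts at or after 443.8 Ma and ends at or before 66 Ma; oldest first that gives Silurian, Devonian, Carboniferous, Permian, Triassic, Jurassic, Cretaceous.

377.8 million years; Silurian, Devonian, Carboniferous, Permian, Triassic, Jurassic, Cretaceous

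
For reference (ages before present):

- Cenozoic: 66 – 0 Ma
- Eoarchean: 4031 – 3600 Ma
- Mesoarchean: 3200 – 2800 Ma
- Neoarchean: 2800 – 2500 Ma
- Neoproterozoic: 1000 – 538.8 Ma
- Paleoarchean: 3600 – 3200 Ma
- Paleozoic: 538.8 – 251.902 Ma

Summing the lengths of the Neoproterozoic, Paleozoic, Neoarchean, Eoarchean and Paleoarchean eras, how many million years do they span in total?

Each duration: Neoproterozoic = 461.2; Paleozoic = 286.898; Neoarchean = 300; Eoarchean = 431; Paleoarchean = 400.
Sum: 461.2 + 286.898 + 300 + 431 + 400 = 1879.098 Myr.

1879.098 million years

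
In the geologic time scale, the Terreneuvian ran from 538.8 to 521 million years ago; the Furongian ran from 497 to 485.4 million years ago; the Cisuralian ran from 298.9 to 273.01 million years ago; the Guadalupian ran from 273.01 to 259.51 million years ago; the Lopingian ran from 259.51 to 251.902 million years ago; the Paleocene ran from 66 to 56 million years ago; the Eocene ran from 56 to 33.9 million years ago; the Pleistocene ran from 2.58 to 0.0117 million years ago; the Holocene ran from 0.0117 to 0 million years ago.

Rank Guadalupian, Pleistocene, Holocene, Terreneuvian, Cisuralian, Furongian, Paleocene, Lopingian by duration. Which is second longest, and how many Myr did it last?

Terreneuvian, 17.8 million years

Durations: Guadalupian 13.5; Pleistocene 2.5683; Holocene 0.0117; Terreneuvian 17.8; Cisuralian 25.89; Furongian 11.6; Paleocene 10; Lopingian 7.608 Myr.
Sorted longest-first: Cisuralian (25.89), Terreneuvian (17.8), Guadalupian (13.5), Furongian (11.6), Paleocene (10), Lopingian (7.608), Pleistocene (2.5683), Holocene (0.0117).
The second longest is Terreneuvian at 17.8 Myr.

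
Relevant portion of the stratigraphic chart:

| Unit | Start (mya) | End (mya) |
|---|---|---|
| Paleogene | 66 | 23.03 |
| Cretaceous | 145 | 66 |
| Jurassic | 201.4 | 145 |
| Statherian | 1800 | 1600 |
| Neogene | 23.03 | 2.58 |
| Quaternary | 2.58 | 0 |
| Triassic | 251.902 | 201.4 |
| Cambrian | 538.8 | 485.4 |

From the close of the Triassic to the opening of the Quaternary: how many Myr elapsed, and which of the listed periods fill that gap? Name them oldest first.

End of Triassic = 201.4 Ma; start of Quaternary = 2.58 Ma.
Gap = 201.4 − 2.58 = 198.82 Myr.
Periods wholly inside 201.4–2.58 Ma: Jurassic (201.4–145), Cretaceous (145–66), Paleogene (66–23.03), Neogene (23.03–2.58).

198.82 million years; Jurassic, Cretaceous, Paleogene, Neogene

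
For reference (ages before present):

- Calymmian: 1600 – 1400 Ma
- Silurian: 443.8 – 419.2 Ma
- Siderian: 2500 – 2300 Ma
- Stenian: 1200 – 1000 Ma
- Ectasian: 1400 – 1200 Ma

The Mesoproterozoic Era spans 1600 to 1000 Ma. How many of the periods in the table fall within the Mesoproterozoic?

3

Periods inside 1600–1000 Ma: Calymmian, Ectasian, Stenian — 3 in total.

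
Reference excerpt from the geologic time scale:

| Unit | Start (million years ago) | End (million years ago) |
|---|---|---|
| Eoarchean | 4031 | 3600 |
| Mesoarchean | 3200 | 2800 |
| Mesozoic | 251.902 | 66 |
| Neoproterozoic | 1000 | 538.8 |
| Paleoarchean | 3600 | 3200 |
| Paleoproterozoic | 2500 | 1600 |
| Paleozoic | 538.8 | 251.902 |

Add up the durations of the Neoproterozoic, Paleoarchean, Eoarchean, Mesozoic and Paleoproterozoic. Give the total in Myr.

Duration is start − end for each: (1000 − 538.8) + (3600 − 3200) + (4031 − 3600) + (251.902 − 66) + (2500 − 1600).
That is 461.2 + 400 + 431 + 185.902 + 900, which totals 2378.102 million years.

2378.102 million years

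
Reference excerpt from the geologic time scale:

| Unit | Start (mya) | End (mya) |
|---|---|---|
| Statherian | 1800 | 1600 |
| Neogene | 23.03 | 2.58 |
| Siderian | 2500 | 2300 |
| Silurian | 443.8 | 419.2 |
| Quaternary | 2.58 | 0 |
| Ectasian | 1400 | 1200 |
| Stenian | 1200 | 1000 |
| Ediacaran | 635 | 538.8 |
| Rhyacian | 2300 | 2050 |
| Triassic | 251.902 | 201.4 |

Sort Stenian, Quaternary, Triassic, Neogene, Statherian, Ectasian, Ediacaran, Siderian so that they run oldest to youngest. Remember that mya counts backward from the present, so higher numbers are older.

Siderian → Statherian → Ectasian → Stenian → Ediacaran → Triassic → Neogene → Quaternary

Sorting by start age (descending Ma, since larger Ma = older): Siderian start 2500, Statherian start 1800, Ectasian start 1400, Stenian start 1200, Ediacaran start 635, Triassic start 251.902, Neogene start 23.03, Quaternary start 2.58.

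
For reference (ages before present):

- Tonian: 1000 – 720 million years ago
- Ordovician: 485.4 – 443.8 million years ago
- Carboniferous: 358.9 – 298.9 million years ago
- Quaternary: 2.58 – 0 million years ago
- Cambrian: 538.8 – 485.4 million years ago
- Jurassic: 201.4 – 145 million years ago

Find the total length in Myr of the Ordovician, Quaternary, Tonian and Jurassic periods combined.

Duration is start − end for each: (485.4 − 443.8) + (2.58 − 0) + (1000 − 720) + (201.4 − 145).
That is 41.6 + 2.58 + 280 + 56.4, which totals 380.58 million years.

380.58 million years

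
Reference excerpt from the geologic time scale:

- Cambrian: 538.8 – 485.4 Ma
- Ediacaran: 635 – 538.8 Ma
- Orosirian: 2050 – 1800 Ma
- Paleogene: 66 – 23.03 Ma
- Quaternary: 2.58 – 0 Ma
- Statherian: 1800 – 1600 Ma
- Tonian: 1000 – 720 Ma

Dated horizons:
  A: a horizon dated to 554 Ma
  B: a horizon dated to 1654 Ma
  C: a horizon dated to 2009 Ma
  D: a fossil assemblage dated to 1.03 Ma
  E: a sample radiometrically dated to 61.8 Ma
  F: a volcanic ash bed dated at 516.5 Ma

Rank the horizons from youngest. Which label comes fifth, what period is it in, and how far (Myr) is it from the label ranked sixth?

Smaller Ma means younger, so youngest first: D 1.03 < E 61.8 < F 516.5 < A 554 < B 1654 < C 2009.
Counting 5 along gives B (1654 Ma); the excerpt puts that inside the Statherian, 1800–1600 Ma.
Next in line is C (2009 Ma), and 2009 − 1654 = 355 Myr.

B, in the Statherian; 355 million years to C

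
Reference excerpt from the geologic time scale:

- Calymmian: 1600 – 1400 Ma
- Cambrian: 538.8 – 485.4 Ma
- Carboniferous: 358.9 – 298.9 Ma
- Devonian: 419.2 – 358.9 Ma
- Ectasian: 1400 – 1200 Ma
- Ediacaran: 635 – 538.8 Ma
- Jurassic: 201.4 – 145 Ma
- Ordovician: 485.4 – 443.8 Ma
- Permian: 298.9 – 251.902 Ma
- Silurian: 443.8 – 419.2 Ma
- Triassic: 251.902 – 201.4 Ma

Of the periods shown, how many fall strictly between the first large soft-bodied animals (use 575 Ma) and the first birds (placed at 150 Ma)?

7

575 Ma sits inside the Ediacaran (635–538.8) and 150 Ma inside the Jurassic (201.4–145); neither of those is wholly between the two dates.
The listed periods lying completely between them are Cambrian, Ordovician, Silurian, Devonian, Carboniferous, Permian, Triassic — 7 in all.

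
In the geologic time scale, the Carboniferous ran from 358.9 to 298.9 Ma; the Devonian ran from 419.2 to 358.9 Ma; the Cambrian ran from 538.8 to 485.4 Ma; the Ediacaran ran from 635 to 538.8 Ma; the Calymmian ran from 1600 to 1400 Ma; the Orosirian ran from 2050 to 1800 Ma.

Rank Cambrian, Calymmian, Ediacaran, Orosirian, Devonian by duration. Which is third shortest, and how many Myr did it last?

Ediacaran, 96.2 million years

Durations: Cambrian 53.4; Calymmian 200; Ediacaran 96.2; Orosirian 250; Devonian 60.3 Myr.
Sorted shortest-first: Cambrian (53.4), Devonian (60.3), Ediacaran (96.2), Calymmian (200), Orosirian (250).
The third shortest is Ediacaran at 96.2 Myr.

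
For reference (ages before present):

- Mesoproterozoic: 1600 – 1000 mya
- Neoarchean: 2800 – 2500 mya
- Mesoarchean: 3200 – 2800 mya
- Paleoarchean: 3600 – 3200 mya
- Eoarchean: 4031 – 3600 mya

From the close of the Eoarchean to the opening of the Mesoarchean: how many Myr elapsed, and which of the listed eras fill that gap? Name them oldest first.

400 million years; Paleoarchean

End of Eoarchean = 3600 Ma; start of Mesoarchean = 3200 Ma.
Gap = 3600 − 3200 = 400 Myr.
Eras wholly inside 3600–3200 Ma: Paleoarchean (3600–3200).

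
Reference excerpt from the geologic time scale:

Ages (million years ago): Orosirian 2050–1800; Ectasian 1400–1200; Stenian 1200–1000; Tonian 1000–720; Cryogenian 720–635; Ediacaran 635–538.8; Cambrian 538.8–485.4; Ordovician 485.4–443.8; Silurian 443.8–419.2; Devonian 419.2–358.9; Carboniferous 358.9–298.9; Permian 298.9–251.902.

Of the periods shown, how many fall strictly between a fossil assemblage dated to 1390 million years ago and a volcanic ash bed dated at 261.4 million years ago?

The older date is 1390 Ma and the younger is 261.4 Ma.
Periods with start < 1390 and end > 261.4 Ma: Stenian (1200–1000), Tonian (1000–720), Cryogenian (720–635), Ediacaran (635–538.8), Cambrian (538.8–485.4), Ordovician (485.4–443.8), Silurian (443.8–419.2), Devonian (419.2–358.9), Carboniferous (358.9–298.9).
That is 9 complete periods.

9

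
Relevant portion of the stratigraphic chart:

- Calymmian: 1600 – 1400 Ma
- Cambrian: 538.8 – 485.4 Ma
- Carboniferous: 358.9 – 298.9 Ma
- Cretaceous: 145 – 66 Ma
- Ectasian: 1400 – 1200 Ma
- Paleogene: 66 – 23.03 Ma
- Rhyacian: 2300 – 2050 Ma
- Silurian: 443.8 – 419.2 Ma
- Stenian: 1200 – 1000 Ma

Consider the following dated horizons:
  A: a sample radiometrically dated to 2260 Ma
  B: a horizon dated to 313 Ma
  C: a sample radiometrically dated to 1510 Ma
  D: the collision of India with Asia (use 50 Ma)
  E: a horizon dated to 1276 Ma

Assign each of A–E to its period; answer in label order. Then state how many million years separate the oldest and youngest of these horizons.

A: 2260 Ma lies in 2300–2050 Ma, so Rhyacian.
B: 313 Ma lies in 358.9–298.9 Ma, so Carboniferous.
C: 1510 Ma lies in 1600–1400 Ma, so Calymmian.
D: 50 Ma lies in 66–23.03 Ma, so Paleogene.
E: 1276 Ma lies in 1400–1200 Ma, so Ectasian.
Oldest = 2260 Ma, youngest = 50 Ma → span 2210 Myr.

A — Rhyacian; B — Carboniferous; C — Calymmian; D — Paleogene; E — Ectasian; span 2210 million years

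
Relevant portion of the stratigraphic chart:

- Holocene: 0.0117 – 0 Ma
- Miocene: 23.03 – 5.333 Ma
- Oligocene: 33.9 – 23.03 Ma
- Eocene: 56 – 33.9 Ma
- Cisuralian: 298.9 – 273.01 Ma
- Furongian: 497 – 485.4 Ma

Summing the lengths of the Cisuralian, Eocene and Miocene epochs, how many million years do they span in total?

Each duration: Cisuralian = 25.89; Eocene = 22.1; Miocene = 17.697.
Sum: 25.89 + 22.1 + 17.697 = 65.687 Myr.

65.687 million years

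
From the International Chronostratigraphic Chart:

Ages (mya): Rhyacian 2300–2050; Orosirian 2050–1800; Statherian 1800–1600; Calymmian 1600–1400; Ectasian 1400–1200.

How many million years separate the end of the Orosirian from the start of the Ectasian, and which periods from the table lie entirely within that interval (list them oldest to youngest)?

400 million years; Statherian, Calymmian

End of Orosirian = 1800 Ma; start of Ectasian = 1400 Ma.
Gap = 1800 − 1400 = 400 Myr.
Periods wholly inside 1800–1400 Ma: Statherian (1800–1600), Calymmian (1600–1400).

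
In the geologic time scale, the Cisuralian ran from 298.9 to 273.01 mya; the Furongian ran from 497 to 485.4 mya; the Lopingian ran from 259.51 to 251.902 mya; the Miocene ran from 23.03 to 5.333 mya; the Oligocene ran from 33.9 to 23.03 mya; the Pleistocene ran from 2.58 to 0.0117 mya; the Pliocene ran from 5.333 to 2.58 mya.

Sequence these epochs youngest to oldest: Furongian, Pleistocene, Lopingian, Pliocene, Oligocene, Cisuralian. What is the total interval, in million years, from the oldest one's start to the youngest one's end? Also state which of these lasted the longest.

Pleistocene → Pliocene → Oligocene → Lopingian → Cisuralian → Furongian; total span 496.9883 Myr; longest is Cisuralian

From the excerpt: Furongian 497–485.4; Pleistocene 2.58–0.0117; Lopingian 259.51–251.902; Pliocene 5.333–2.58; Oligocene 33.9–23.03; Cisuralian 298.9–273.01 (Ma).
Larger Ma is earlier, so the oldest is Furongian and the youngest is Pleistocene; youngest to oldest: Pleistocene, Pliocene, Oligocene, Lopingian, Cisuralian, Furongian.
Oldest start 497 minus youngest end 0.0117 gives 496.9883 Myr overall.
Individual lengths (start − end): Lopingian 7.608; Pliocene 2.753; Furongian 11.6; Cisuralian 25.89; Pleistocene 2.5683; Oligocene 10.87. The largest is Cisuralian at 25.89 Myr.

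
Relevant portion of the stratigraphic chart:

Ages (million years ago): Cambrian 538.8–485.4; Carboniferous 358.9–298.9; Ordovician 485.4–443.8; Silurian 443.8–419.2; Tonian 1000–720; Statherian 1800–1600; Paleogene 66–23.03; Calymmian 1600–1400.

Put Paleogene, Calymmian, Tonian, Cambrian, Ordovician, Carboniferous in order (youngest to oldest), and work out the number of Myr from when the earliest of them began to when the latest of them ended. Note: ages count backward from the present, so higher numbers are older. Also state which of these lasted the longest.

From the excerpt: Paleogene 66–23.03; Calymmian 1600–1400; Tonian 1000–720; Cambrian 538.8–485.4; Ordovician 485.4–443.8; Carboniferous 358.9–298.9 (Ma).
Larger Ma is earlier, so the oldest is Calymmian and the youngest is Paleogene; youngest to oldest: Paleogene, Carboniferous, Ordovician, Cambrian, Tonian, Calymmian.
Oldest start 1600 minus youngest end 23.03 gives 1576.97 Myr overall.
Individual lengths (start − end): Calymmian 200; Tonian 280; Cambrian 53.4; Carboniferous 60; Ordovician 41.6; Paleogene 42.97. The largest is Tonian at 280 Myr.

Paleogene, Carboniferous, Ordovician, Cambrian, Tonian, Calymmian; total span 1576.97 Myr; longest is Tonian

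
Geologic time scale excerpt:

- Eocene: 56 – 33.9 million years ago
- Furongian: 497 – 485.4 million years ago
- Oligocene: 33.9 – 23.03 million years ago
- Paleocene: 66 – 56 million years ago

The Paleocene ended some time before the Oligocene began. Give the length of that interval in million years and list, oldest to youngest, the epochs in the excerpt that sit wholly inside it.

The Paleocene closes at 56 Ma and the Oligocene opens at 33.9 Ma, so the interval is 56 − 33.9 = 22.1 Myr.
An epoch fits inside if it starts at or after 56 Ma and ends at or before 33.9 Ma; oldest first that gives Eocene.

22.1 million years; Eocene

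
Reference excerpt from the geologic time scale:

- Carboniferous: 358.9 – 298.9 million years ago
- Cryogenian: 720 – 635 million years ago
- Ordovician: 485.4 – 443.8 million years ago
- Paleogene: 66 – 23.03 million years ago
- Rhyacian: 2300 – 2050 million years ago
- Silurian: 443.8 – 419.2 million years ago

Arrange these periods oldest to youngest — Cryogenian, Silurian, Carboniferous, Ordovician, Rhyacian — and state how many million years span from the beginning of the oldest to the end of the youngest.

Start ages (Ma): Rhyacian 2300, Cryogenian 720, Ordovician 485.4, Silurian 443.8, Carboniferous 358.9.
Ordered oldest to youngest: Rhyacian, Cryogenian, Ordovician, Silurian, Carboniferous.
Span = 2300 − 298.9 = 2001.1 Myr.

Rhyacian, Cryogenian, Ordovician, Silurian, Carboniferous; total span 2001.1 Myr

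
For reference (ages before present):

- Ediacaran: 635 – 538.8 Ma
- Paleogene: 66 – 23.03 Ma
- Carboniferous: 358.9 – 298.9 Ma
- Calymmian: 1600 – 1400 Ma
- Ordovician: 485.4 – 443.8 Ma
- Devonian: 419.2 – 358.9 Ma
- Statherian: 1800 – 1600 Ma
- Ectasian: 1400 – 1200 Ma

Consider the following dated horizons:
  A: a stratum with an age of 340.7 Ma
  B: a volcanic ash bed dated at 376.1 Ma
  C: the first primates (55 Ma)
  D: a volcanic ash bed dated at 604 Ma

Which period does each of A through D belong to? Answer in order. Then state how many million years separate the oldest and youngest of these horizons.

A: 340.7 Ma lies in 358.9–298.9 Ma, so Carboniferous.
B: 376.1 Ma lies in 419.2–358.9 Ma, so Devonian.
C: 55 Ma lies in 66–23.03 Ma, so Paleogene.
D: 604 Ma lies in 635–538.8 Ma, so Ediacaran.
Oldest = 604 Ma, youngest = 55 Ma → span 549 Myr.

A — Carboniferous; B — Devonian; C — Paleogene; D — Ediacaran; span 549 million years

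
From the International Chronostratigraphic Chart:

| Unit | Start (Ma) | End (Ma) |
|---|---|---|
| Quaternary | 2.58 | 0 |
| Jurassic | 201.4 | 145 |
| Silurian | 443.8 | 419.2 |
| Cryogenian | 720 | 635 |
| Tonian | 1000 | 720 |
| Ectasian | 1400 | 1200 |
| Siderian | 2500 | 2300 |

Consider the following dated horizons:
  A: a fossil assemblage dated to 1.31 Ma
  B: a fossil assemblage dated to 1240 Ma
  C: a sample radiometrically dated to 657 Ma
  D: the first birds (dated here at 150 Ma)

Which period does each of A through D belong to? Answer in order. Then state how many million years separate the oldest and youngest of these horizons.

A — Quaternary; B — Ectasian; C — Cryogenian; D — Jurassic; span 1238.69 million years

A: 1.31 Ma lies in 2.58–0 Ma, so Quaternary.
B: 1240 Ma lies in 1400–1200 Ma, so Ectasian.
C: 657 Ma lies in 720–635 Ma, so Cryogenian.
D: 150 Ma lies in 201.4–145 Ma, so Jurassic.
Oldest = 1240 Ma, youngest = 1.31 Ma → span 1238.69 Myr.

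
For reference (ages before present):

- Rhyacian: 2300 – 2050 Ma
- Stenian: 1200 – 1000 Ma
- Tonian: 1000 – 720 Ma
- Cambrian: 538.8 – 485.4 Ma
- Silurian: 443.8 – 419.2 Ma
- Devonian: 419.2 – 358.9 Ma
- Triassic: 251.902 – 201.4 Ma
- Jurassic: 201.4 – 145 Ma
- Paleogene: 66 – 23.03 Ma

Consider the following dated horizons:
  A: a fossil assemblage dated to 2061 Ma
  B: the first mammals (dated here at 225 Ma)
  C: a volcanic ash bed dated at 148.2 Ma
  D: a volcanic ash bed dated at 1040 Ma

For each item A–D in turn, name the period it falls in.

A: 2061 Ma lies in 2300–2050 Ma, so Rhyacian.
B: 225 Ma lies in 251.902–201.4 Ma, so Triassic.
C: 148.2 Ma lies in 201.4–145 Ma, so Jurassic.
D: 1040 Ma lies in 1200–1000 Ma, so Stenian.

A — Rhyacian; B — Triassic; C — Jurassic; D — Stenian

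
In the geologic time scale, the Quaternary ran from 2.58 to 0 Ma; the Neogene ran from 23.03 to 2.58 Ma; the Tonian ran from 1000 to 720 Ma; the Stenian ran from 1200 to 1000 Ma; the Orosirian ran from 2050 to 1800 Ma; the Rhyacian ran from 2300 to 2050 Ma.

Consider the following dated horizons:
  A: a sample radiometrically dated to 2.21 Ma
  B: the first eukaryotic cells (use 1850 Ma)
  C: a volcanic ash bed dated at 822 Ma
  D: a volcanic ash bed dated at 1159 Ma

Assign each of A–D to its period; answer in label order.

A — Quaternary; B — Orosirian; C — Tonian; D — Stenian

A: 2.21 Ma lies in 2.58–0 Ma, so Quaternary.
B: 1850 Ma lies in 2050–1800 Ma, so Orosirian.
C: 822 Ma lies in 1000–720 Ma, so Tonian.
D: 1159 Ma lies in 1200–1000 Ma, so Stenian.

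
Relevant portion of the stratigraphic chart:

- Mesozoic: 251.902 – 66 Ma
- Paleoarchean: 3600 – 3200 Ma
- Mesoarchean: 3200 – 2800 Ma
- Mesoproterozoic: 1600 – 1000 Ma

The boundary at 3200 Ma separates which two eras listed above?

Paleoarchean and Mesoarchean

The Paleoarchean ends at 3200 Ma and the Mesoarchean begins at 3200 Ma, so they share that boundary.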